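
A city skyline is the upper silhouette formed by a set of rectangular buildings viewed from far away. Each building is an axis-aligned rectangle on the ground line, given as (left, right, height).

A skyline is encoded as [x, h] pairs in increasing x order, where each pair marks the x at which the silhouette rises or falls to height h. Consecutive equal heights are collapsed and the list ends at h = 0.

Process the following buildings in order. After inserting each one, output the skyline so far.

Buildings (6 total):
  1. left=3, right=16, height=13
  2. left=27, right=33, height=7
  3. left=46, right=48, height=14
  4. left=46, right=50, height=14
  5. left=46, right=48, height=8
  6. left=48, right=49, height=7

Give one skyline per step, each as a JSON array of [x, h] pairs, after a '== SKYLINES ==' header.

== SKYLINES ==
[[3,13],[16,0]]
[[3,13],[16,0],[27,7],[33,0]]
[[3,13],[16,0],[27,7],[33,0],[46,14],[48,0]]
[[3,13],[16,0],[27,7],[33,0],[46,14],[50,0]]
[[3,13],[16,0],[27,7],[33,0],[46,14],[50,0]]
[[3,13],[16,0],[27,7],[33,0],[46,14],[50,0]]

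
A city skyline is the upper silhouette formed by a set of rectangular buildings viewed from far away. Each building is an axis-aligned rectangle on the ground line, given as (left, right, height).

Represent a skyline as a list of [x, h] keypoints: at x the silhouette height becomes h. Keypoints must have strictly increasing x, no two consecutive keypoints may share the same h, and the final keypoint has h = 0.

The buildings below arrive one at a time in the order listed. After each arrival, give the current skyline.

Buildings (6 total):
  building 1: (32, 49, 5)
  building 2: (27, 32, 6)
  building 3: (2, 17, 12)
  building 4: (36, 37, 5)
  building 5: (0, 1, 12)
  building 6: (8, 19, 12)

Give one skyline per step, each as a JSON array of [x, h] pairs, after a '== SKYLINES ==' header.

== SKYLINES ==
[[32,5],[49,0]]
[[27,6],[32,5],[49,0]]
[[2,12],[17,0],[27,6],[32,5],[49,0]]
[[2,12],[17,0],[27,6],[32,5],[49,0]]
[[0,12],[1,0],[2,12],[17,0],[27,6],[32,5],[49,0]]
[[0,12],[1,0],[2,12],[19,0],[27,6],[32,5],[49,0]]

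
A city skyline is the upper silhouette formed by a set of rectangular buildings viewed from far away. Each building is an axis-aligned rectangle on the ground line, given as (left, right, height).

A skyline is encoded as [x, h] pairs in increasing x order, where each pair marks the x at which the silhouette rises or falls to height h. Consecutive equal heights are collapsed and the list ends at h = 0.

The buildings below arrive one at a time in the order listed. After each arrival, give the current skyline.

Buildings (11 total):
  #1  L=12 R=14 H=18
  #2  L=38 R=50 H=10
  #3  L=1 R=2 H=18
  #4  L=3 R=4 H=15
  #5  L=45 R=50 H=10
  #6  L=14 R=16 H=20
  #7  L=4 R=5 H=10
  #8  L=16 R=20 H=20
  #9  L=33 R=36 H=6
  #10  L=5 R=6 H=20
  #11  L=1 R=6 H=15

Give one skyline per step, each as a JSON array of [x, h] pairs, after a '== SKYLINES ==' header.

== SKYLINES ==
[[12,18],[14,0]]
[[12,18],[14,0],[38,10],[50,0]]
[[1,18],[2,0],[12,18],[14,0],[38,10],[50,0]]
[[1,18],[2,0],[3,15],[4,0],[12,18],[14,0],[38,10],[50,0]]
[[1,18],[2,0],[3,15],[4,0],[12,18],[14,0],[38,10],[50,0]]
[[1,18],[2,0],[3,15],[4,0],[12,18],[14,20],[16,0],[38,10],[50,0]]
[[1,18],[2,0],[3,15],[4,10],[5,0],[12,18],[14,20],[16,0],[38,10],[50,0]]
[[1,18],[2,0],[3,15],[4,10],[5,0],[12,18],[14,20],[20,0],[38,10],[50,0]]
[[1,18],[2,0],[3,15],[4,10],[5,0],[12,18],[14,20],[20,0],[33,6],[36,0],[38,10],[50,0]]
[[1,18],[2,0],[3,15],[4,10],[5,20],[6,0],[12,18],[14,20],[20,0],[33,6],[36,0],[38,10],[50,0]]
[[1,18],[2,15],[5,20],[6,0],[12,18],[14,20],[20,0],[33,6],[36,0],[38,10],[50,0]]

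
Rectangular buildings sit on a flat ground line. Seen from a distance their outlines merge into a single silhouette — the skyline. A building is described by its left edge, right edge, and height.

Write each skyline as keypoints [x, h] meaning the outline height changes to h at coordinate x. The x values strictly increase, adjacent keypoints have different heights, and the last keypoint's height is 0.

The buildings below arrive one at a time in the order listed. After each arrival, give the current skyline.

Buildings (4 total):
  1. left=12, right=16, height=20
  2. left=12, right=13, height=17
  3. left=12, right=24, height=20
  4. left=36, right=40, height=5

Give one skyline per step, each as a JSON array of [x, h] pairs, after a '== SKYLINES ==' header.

== SKYLINES ==
[[12,20],[16,0]]
[[12,20],[16,0]]
[[12,20],[24,0]]
[[12,20],[24,0],[36,5],[40,0]]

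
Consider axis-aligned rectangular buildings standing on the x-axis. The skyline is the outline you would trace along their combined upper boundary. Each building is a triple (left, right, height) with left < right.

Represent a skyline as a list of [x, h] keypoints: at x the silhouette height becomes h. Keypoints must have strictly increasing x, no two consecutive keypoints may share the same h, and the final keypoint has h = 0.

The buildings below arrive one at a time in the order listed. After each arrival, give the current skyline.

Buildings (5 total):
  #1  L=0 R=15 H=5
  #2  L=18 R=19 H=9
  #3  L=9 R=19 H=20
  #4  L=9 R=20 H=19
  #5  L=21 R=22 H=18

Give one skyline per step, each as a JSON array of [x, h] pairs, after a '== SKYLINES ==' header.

== SKYLINES ==
[[0,5],[15,0]]
[[0,5],[15,0],[18,9],[19,0]]
[[0,5],[9,20],[19,0]]
[[0,5],[9,20],[19,19],[20,0]]
[[0,5],[9,20],[19,19],[20,0],[21,18],[22,0]]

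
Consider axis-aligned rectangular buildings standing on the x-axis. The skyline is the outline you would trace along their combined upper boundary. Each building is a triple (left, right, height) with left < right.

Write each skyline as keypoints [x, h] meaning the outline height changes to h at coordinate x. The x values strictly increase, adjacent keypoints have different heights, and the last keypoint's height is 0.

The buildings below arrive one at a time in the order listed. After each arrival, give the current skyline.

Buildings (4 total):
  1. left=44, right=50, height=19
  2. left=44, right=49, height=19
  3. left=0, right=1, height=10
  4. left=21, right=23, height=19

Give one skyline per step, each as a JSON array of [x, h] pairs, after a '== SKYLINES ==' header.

== SKYLINES ==
[[44,19],[50,0]]
[[44,19],[50,0]]
[[0,10],[1,0],[44,19],[50,0]]
[[0,10],[1,0],[21,19],[23,0],[44,19],[50,0]]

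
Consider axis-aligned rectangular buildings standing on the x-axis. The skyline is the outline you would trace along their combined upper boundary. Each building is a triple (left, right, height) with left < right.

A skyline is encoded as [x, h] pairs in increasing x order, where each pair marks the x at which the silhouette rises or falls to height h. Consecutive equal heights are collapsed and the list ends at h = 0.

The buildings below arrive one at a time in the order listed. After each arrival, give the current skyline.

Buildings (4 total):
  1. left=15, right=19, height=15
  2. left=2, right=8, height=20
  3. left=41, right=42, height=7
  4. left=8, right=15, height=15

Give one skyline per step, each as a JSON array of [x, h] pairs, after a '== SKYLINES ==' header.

== SKYLINES ==
[[15,15],[19,0]]
[[2,20],[8,0],[15,15],[19,0]]
[[2,20],[8,0],[15,15],[19,0],[41,7],[42,0]]
[[2,20],[8,15],[19,0],[41,7],[42,0]]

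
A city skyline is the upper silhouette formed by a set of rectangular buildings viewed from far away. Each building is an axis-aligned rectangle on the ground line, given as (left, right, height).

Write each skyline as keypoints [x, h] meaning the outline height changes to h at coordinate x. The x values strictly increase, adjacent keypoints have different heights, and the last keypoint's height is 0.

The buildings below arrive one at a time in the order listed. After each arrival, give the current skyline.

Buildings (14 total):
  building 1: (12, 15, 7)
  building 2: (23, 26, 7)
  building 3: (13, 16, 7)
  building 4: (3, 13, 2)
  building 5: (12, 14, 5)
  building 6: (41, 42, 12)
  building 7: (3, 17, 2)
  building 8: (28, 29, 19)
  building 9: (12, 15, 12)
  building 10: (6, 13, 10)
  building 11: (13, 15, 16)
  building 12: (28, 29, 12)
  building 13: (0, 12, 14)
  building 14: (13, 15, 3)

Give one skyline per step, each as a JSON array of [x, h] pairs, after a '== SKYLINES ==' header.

== SKYLINES ==
[[12,7],[15,0]]
[[12,7],[15,0],[23,7],[26,0]]
[[12,7],[16,0],[23,7],[26,0]]
[[3,2],[12,7],[16,0],[23,7],[26,0]]
[[3,2],[12,7],[16,0],[23,7],[26,0]]
[[3,2],[12,7],[16,0],[23,7],[26,0],[41,12],[42,0]]
[[3,2],[12,7],[16,2],[17,0],[23,7],[26,0],[41,12],[42,0]]
[[3,2],[12,7],[16,2],[17,0],[23,7],[26,0],[28,19],[29,0],[41,12],[42,0]]
[[3,2],[12,12],[15,7],[16,2],[17,0],[23,7],[26,0],[28,19],[29,0],[41,12],[42,0]]
[[3,2],[6,10],[12,12],[15,7],[16,2],[17,0],[23,7],[26,0],[28,19],[29,0],[41,12],[42,0]]
[[3,2],[6,10],[12,12],[13,16],[15,7],[16,2],[17,0],[23,7],[26,0],[28,19],[29,0],[41,12],[42,0]]
[[3,2],[6,10],[12,12],[13,16],[15,7],[16,2],[17,0],[23,7],[26,0],[28,19],[29,0],[41,12],[42,0]]
[[0,14],[12,12],[13,16],[15,7],[16,2],[17,0],[23,7],[26,0],[28,19],[29,0],[41,12],[42,0]]
[[0,14],[12,12],[13,16],[15,7],[16,2],[17,0],[23,7],[26,0],[28,19],[29,0],[41,12],[42,0]]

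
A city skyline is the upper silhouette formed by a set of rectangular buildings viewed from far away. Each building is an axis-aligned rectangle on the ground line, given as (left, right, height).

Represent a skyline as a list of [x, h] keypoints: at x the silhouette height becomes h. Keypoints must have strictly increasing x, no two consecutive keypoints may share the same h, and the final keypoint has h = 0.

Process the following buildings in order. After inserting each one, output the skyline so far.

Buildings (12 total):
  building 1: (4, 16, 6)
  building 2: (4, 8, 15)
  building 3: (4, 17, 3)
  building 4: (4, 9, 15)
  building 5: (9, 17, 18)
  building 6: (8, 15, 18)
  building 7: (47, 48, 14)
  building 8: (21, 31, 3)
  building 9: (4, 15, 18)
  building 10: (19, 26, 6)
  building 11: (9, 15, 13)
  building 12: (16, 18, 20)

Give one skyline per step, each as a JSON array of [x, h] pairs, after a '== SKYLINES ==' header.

== SKYLINES ==
[[4,6],[16,0]]
[[4,15],[8,6],[16,0]]
[[4,15],[8,6],[16,3],[17,0]]
[[4,15],[9,6],[16,3],[17,0]]
[[4,15],[9,18],[17,0]]
[[4,15],[8,18],[17,0]]
[[4,15],[8,18],[17,0],[47,14],[48,0]]
[[4,15],[8,18],[17,0],[21,3],[31,0],[47,14],[48,0]]
[[4,18],[17,0],[21,3],[31,0],[47,14],[48,0]]
[[4,18],[17,0],[19,6],[26,3],[31,0],[47,14],[48,0]]
[[4,18],[17,0],[19,6],[26,3],[31,0],[47,14],[48,0]]
[[4,18],[16,20],[18,0],[19,6],[26,3],[31,0],[47,14],[48,0]]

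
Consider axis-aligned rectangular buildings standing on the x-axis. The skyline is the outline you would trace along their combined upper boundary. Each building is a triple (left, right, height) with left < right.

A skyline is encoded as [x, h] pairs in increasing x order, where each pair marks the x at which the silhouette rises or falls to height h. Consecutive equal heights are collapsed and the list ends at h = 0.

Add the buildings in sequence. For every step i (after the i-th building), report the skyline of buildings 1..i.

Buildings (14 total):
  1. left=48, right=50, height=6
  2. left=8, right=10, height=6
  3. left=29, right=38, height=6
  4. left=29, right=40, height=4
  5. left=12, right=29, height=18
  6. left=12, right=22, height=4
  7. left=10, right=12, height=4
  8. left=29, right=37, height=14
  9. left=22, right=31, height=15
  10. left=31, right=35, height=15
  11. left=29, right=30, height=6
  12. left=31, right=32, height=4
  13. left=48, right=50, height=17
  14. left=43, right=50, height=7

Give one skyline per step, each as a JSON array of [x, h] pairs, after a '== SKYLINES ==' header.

== SKYLINES ==
[[48,6],[50,0]]
[[8,6],[10,0],[48,6],[50,0]]
[[8,6],[10,0],[29,6],[38,0],[48,6],[50,0]]
[[8,6],[10,0],[29,6],[38,4],[40,0],[48,6],[50,0]]
[[8,6],[10,0],[12,18],[29,6],[38,4],[40,0],[48,6],[50,0]]
[[8,6],[10,0],[12,18],[29,6],[38,4],[40,0],[48,6],[50,0]]
[[8,6],[10,4],[12,18],[29,6],[38,4],[40,0],[48,6],[50,0]]
[[8,6],[10,4],[12,18],[29,14],[37,6],[38,4],[40,0],[48,6],[50,0]]
[[8,6],[10,4],[12,18],[29,15],[31,14],[37,6],[38,4],[40,0],[48,6],[50,0]]
[[8,6],[10,4],[12,18],[29,15],[35,14],[37,6],[38,4],[40,0],[48,6],[50,0]]
[[8,6],[10,4],[12,18],[29,15],[35,14],[37,6],[38,4],[40,0],[48,6],[50,0]]
[[8,6],[10,4],[12,18],[29,15],[35,14],[37,6],[38,4],[40,0],[48,6],[50,0]]
[[8,6],[10,4],[12,18],[29,15],[35,14],[37,6],[38,4],[40,0],[48,17],[50,0]]
[[8,6],[10,4],[12,18],[29,15],[35,14],[37,6],[38,4],[40,0],[43,7],[48,17],[50,0]]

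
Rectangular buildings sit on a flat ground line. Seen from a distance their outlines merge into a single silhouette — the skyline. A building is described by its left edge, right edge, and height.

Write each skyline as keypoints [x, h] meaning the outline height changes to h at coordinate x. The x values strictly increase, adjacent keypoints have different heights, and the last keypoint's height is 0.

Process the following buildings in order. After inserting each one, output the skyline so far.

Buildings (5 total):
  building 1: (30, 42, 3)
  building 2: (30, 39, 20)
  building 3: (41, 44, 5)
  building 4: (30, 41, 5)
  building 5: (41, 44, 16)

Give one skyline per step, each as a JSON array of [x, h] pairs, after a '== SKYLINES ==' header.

== SKYLINES ==
[[30,3],[42,0]]
[[30,20],[39,3],[42,0]]
[[30,20],[39,3],[41,5],[44,0]]
[[30,20],[39,5],[44,0]]
[[30,20],[39,5],[41,16],[44,0]]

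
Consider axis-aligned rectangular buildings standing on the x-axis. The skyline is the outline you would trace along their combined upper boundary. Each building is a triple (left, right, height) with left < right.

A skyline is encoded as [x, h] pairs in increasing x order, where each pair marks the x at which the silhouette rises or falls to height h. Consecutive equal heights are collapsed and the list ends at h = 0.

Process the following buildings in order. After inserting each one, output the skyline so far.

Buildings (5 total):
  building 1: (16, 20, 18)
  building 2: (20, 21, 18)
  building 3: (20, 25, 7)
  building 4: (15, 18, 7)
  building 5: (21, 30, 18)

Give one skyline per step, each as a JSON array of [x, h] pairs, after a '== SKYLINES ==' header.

== SKYLINES ==
[[16,18],[20,0]]
[[16,18],[21,0]]
[[16,18],[21,7],[25,0]]
[[15,7],[16,18],[21,7],[25,0]]
[[15,7],[16,18],[30,0]]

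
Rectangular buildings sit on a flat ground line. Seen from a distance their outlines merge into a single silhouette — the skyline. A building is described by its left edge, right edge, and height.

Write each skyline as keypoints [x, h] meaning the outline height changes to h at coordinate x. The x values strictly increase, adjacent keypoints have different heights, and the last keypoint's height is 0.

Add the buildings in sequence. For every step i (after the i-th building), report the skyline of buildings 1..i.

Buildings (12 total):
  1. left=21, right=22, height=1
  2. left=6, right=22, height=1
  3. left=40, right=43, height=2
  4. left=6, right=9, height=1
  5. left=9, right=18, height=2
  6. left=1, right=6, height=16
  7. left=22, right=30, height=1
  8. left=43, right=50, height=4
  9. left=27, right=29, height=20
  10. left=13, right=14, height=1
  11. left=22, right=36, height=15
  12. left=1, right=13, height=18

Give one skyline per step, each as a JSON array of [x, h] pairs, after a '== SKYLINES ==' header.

== SKYLINES ==
[[21,1],[22,0]]
[[6,1],[22,0]]
[[6,1],[22,0],[40,2],[43,0]]
[[6,1],[22,0],[40,2],[43,0]]
[[6,1],[9,2],[18,1],[22,0],[40,2],[43,0]]
[[1,16],[6,1],[9,2],[18,1],[22,0],[40,2],[43,0]]
[[1,16],[6,1],[9,2],[18,1],[30,0],[40,2],[43,0]]
[[1,16],[6,1],[9,2],[18,1],[30,0],[40,2],[43,4],[50,0]]
[[1,16],[6,1],[9,2],[18,1],[27,20],[29,1],[30,0],[40,2],[43,4],[50,0]]
[[1,16],[6,1],[9,2],[18,1],[27,20],[29,1],[30,0],[40,2],[43,4],[50,0]]
[[1,16],[6,1],[9,2],[18,1],[22,15],[27,20],[29,15],[36,0],[40,2],[43,4],[50,0]]
[[1,18],[13,2],[18,1],[22,15],[27,20],[29,15],[36,0],[40,2],[43,4],[50,0]]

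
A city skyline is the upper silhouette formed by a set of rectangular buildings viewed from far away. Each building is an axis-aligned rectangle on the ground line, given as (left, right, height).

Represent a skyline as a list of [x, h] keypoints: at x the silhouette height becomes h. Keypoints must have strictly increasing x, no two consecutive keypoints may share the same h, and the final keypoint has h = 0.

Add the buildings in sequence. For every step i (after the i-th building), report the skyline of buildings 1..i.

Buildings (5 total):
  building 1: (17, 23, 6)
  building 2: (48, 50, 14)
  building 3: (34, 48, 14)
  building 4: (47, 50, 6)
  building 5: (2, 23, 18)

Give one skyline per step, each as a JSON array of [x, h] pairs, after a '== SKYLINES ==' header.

== SKYLINES ==
[[17,6],[23,0]]
[[17,6],[23,0],[48,14],[50,0]]
[[17,6],[23,0],[34,14],[50,0]]
[[17,6],[23,0],[34,14],[50,0]]
[[2,18],[23,0],[34,14],[50,0]]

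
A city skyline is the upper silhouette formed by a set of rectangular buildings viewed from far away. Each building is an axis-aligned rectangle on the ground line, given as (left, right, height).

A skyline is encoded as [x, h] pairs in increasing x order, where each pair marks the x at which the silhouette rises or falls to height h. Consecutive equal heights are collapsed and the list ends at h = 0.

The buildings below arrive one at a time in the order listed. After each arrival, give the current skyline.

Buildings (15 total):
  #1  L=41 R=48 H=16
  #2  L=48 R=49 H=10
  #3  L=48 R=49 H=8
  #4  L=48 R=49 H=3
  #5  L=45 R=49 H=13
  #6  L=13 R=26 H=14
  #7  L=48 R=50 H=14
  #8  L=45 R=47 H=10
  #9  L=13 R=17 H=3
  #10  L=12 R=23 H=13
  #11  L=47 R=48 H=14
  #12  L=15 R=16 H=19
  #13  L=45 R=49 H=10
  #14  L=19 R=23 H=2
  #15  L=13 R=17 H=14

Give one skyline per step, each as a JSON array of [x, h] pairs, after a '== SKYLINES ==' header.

== SKYLINES ==
[[41,16],[48,0]]
[[41,16],[48,10],[49,0]]
[[41,16],[48,10],[49,0]]
[[41,16],[48,10],[49,0]]
[[41,16],[48,13],[49,0]]
[[13,14],[26,0],[41,16],[48,13],[49,0]]
[[13,14],[26,0],[41,16],[48,14],[50,0]]
[[13,14],[26,0],[41,16],[48,14],[50,0]]
[[13,14],[26,0],[41,16],[48,14],[50,0]]
[[12,13],[13,14],[26,0],[41,16],[48,14],[50,0]]
[[12,13],[13,14],[26,0],[41,16],[48,14],[50,0]]
[[12,13],[13,14],[15,19],[16,14],[26,0],[41,16],[48,14],[50,0]]
[[12,13],[13,14],[15,19],[16,14],[26,0],[41,16],[48,14],[50,0]]
[[12,13],[13,14],[15,19],[16,14],[26,0],[41,16],[48,14],[50,0]]
[[12,13],[13,14],[15,19],[16,14],[26,0],[41,16],[48,14],[50,0]]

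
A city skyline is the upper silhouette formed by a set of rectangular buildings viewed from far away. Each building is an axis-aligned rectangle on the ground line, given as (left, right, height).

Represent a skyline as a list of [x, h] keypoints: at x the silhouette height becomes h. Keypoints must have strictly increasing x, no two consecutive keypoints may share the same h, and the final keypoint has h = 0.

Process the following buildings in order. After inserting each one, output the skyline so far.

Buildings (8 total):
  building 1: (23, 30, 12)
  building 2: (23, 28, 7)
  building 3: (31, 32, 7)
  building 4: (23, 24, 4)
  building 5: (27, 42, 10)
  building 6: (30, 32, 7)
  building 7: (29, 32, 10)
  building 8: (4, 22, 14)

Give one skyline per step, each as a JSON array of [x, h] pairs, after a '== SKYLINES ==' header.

== SKYLINES ==
[[23,12],[30,0]]
[[23,12],[30,0]]
[[23,12],[30,0],[31,7],[32,0]]
[[23,12],[30,0],[31,7],[32,0]]
[[23,12],[30,10],[42,0]]
[[23,12],[30,10],[42,0]]
[[23,12],[30,10],[42,0]]
[[4,14],[22,0],[23,12],[30,10],[42,0]]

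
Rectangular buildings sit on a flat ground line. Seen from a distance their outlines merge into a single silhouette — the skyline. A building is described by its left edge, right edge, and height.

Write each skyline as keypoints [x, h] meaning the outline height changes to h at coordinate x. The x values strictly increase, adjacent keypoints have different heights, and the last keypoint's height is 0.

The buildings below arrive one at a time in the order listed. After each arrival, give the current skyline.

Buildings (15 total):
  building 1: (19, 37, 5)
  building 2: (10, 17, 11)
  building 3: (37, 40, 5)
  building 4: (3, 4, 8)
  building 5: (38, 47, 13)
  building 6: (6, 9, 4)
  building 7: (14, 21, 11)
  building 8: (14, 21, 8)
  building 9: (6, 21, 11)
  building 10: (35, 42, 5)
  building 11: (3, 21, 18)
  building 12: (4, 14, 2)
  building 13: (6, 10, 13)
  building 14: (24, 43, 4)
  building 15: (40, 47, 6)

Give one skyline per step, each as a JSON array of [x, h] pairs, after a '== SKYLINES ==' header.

== SKYLINES ==
[[19,5],[37,0]]
[[10,11],[17,0],[19,5],[37,0]]
[[10,11],[17,0],[19,5],[40,0]]
[[3,8],[4,0],[10,11],[17,0],[19,5],[40,0]]
[[3,8],[4,0],[10,11],[17,0],[19,5],[38,13],[47,0]]
[[3,8],[4,0],[6,4],[9,0],[10,11],[17,0],[19,5],[38,13],[47,0]]
[[3,8],[4,0],[6,4],[9,0],[10,11],[21,5],[38,13],[47,0]]
[[3,8],[4,0],[6,4],[9,0],[10,11],[21,5],[38,13],[47,0]]
[[3,8],[4,0],[6,11],[21,5],[38,13],[47,0]]
[[3,8],[4,0],[6,11],[21,5],[38,13],[47,0]]
[[3,18],[21,5],[38,13],[47,0]]
[[3,18],[21,5],[38,13],[47,0]]
[[3,18],[21,5],[38,13],[47,0]]
[[3,18],[21,5],[38,13],[47,0]]
[[3,18],[21,5],[38,13],[47,0]]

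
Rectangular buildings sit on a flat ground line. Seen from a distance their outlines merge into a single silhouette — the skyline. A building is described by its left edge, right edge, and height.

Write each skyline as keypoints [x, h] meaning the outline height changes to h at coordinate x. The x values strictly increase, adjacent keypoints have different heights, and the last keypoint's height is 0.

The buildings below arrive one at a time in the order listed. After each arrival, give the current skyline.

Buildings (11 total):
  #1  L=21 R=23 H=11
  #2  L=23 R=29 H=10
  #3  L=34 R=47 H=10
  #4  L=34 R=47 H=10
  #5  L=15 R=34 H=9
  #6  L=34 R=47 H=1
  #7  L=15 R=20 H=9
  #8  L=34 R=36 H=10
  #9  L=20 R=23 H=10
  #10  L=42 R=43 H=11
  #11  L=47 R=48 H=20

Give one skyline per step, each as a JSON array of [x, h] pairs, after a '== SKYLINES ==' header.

== SKYLINES ==
[[21,11],[23,0]]
[[21,11],[23,10],[29,0]]
[[21,11],[23,10],[29,0],[34,10],[47,0]]
[[21,11],[23,10],[29,0],[34,10],[47,0]]
[[15,9],[21,11],[23,10],[29,9],[34,10],[47,0]]
[[15,9],[21,11],[23,10],[29,9],[34,10],[47,0]]
[[15,9],[21,11],[23,10],[29,9],[34,10],[47,0]]
[[15,9],[21,11],[23,10],[29,9],[34,10],[47,0]]
[[15,9],[20,10],[21,11],[23,10],[29,9],[34,10],[47,0]]
[[15,9],[20,10],[21,11],[23,10],[29,9],[34,10],[42,11],[43,10],[47,0]]
[[15,9],[20,10],[21,11],[23,10],[29,9],[34,10],[42,11],[43,10],[47,20],[48,0]]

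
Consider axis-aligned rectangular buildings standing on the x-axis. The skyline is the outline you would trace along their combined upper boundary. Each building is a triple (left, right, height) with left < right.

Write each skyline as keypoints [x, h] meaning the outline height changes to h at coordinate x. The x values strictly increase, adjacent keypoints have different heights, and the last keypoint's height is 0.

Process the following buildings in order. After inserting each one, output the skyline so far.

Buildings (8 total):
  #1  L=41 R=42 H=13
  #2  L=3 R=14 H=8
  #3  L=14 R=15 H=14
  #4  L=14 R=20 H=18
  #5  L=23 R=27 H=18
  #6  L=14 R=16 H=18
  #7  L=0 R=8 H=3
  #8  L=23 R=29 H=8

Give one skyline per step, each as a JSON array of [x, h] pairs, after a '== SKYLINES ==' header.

== SKYLINES ==
[[41,13],[42,0]]
[[3,8],[14,0],[41,13],[42,0]]
[[3,8],[14,14],[15,0],[41,13],[42,0]]
[[3,8],[14,18],[20,0],[41,13],[42,0]]
[[3,8],[14,18],[20,0],[23,18],[27,0],[41,13],[42,0]]
[[3,8],[14,18],[20,0],[23,18],[27,0],[41,13],[42,0]]
[[0,3],[3,8],[14,18],[20,0],[23,18],[27,0],[41,13],[42,0]]
[[0,3],[3,8],[14,18],[20,0],[23,18],[27,8],[29,0],[41,13],[42,0]]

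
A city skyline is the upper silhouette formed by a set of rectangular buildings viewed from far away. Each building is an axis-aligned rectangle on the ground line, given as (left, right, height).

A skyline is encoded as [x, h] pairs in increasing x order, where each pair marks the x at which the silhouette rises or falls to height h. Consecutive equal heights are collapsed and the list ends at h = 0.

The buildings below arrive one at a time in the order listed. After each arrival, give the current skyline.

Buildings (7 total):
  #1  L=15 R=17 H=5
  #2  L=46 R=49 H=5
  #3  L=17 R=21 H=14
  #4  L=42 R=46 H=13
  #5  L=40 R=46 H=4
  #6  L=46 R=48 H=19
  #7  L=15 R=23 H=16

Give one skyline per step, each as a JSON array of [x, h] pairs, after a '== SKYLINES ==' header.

== SKYLINES ==
[[15,5],[17,0]]
[[15,5],[17,0],[46,5],[49,0]]
[[15,5],[17,14],[21,0],[46,5],[49,0]]
[[15,5],[17,14],[21,0],[42,13],[46,5],[49,0]]
[[15,5],[17,14],[21,0],[40,4],[42,13],[46,5],[49,0]]
[[15,5],[17,14],[21,0],[40,4],[42,13],[46,19],[48,5],[49,0]]
[[15,16],[23,0],[40,4],[42,13],[46,19],[48,5],[49,0]]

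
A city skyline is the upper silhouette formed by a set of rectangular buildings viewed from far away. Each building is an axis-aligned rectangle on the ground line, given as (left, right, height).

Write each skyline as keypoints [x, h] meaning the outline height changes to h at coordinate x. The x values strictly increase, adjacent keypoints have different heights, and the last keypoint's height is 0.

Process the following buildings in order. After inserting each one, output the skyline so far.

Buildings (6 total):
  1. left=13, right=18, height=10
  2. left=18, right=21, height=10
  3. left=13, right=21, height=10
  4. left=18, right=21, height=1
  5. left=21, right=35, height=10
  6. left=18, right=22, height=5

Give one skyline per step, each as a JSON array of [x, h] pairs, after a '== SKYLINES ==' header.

== SKYLINES ==
[[13,10],[18,0]]
[[13,10],[21,0]]
[[13,10],[21,0]]
[[13,10],[21,0]]
[[13,10],[35,0]]
[[13,10],[35,0]]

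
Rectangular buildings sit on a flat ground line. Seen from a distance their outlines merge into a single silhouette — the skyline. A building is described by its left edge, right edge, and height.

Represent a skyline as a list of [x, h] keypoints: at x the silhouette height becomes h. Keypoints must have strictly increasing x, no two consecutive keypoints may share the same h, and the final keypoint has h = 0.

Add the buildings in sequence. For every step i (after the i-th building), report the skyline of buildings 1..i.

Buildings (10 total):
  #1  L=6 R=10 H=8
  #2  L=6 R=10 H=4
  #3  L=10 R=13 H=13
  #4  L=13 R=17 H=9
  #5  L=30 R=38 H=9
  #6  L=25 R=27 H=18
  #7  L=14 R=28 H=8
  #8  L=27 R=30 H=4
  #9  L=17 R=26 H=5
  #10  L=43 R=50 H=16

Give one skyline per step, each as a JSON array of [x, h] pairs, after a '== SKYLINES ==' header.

== SKYLINES ==
[[6,8],[10,0]]
[[6,8],[10,0]]
[[6,8],[10,13],[13,0]]
[[6,8],[10,13],[13,9],[17,0]]
[[6,8],[10,13],[13,9],[17,0],[30,9],[38,0]]
[[6,8],[10,13],[13,9],[17,0],[25,18],[27,0],[30,9],[38,0]]
[[6,8],[10,13],[13,9],[17,8],[25,18],[27,8],[28,0],[30,9],[38,0]]
[[6,8],[10,13],[13,9],[17,8],[25,18],[27,8],[28,4],[30,9],[38,0]]
[[6,8],[10,13],[13,9],[17,8],[25,18],[27,8],[28,4],[30,9],[38,0]]
[[6,8],[10,13],[13,9],[17,8],[25,18],[27,8],[28,4],[30,9],[38,0],[43,16],[50,0]]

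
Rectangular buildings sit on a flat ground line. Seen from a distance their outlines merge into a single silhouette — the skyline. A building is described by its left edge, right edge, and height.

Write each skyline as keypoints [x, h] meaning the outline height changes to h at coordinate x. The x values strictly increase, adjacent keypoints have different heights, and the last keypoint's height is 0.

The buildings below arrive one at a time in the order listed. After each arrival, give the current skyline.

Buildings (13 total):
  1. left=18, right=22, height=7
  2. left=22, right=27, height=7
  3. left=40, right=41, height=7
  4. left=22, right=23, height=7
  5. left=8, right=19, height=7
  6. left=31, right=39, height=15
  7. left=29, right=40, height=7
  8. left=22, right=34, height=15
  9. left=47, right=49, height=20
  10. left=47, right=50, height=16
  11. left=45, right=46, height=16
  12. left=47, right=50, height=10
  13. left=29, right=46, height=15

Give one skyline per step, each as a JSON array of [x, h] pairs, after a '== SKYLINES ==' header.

== SKYLINES ==
[[18,7],[22,0]]
[[18,7],[27,0]]
[[18,7],[27,0],[40,7],[41,0]]
[[18,7],[27,0],[40,7],[41,0]]
[[8,7],[27,0],[40,7],[41,0]]
[[8,7],[27,0],[31,15],[39,0],[40,7],[41,0]]
[[8,7],[27,0],[29,7],[31,15],[39,7],[41,0]]
[[8,7],[22,15],[39,7],[41,0]]
[[8,7],[22,15],[39,7],[41,0],[47,20],[49,0]]
[[8,7],[22,15],[39,7],[41,0],[47,20],[49,16],[50,0]]
[[8,7],[22,15],[39,7],[41,0],[45,16],[46,0],[47,20],[49,16],[50,0]]
[[8,7],[22,15],[39,7],[41,0],[45,16],[46,0],[47,20],[49,16],[50,0]]
[[8,7],[22,15],[45,16],[46,0],[47,20],[49,16],[50,0]]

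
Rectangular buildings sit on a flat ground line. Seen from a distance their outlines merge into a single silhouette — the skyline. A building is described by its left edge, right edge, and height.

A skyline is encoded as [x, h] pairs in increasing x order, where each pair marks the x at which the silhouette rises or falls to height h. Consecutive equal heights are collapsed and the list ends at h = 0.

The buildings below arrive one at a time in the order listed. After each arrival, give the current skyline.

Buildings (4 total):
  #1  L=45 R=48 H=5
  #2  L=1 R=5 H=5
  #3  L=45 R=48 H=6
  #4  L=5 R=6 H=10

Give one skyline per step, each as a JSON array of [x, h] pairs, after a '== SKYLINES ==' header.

== SKYLINES ==
[[45,5],[48,0]]
[[1,5],[5,0],[45,5],[48,0]]
[[1,5],[5,0],[45,6],[48,0]]
[[1,5],[5,10],[6,0],[45,6],[48,0]]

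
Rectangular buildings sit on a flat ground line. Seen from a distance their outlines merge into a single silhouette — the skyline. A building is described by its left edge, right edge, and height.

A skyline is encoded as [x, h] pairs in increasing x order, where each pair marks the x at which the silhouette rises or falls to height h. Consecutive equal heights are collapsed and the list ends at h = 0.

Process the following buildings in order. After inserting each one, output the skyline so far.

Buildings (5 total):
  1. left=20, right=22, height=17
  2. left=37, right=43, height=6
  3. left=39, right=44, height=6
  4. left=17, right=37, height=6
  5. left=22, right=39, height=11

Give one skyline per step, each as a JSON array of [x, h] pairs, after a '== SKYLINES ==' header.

== SKYLINES ==
[[20,17],[22,0]]
[[20,17],[22,0],[37,6],[43,0]]
[[20,17],[22,0],[37,6],[44,0]]
[[17,6],[20,17],[22,6],[44,0]]
[[17,6],[20,17],[22,11],[39,6],[44,0]]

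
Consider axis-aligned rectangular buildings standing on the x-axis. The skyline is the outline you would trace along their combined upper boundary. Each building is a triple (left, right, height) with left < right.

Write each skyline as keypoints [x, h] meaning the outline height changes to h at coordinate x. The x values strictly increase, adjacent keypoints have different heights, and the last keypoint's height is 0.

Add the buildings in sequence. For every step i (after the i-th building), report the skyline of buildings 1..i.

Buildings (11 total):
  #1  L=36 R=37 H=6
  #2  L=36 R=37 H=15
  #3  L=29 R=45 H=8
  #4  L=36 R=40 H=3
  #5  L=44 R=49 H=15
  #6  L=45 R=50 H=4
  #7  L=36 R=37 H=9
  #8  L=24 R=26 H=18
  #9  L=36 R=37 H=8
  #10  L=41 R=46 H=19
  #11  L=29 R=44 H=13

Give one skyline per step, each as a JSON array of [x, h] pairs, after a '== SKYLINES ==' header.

== SKYLINES ==
[[36,6],[37,0]]
[[36,15],[37,0]]
[[29,8],[36,15],[37,8],[45,0]]
[[29,8],[36,15],[37,8],[45,0]]
[[29,8],[36,15],[37,8],[44,15],[49,0]]
[[29,8],[36,15],[37,8],[44,15],[49,4],[50,0]]
[[29,8],[36,15],[37,8],[44,15],[49,4],[50,0]]
[[24,18],[26,0],[29,8],[36,15],[37,8],[44,15],[49,4],[50,0]]
[[24,18],[26,0],[29,8],[36,15],[37,8],[44,15],[49,4],[50,0]]
[[24,18],[26,0],[29,8],[36,15],[37,8],[41,19],[46,15],[49,4],[50,0]]
[[24,18],[26,0],[29,13],[36,15],[37,13],[41,19],[46,15],[49,4],[50,0]]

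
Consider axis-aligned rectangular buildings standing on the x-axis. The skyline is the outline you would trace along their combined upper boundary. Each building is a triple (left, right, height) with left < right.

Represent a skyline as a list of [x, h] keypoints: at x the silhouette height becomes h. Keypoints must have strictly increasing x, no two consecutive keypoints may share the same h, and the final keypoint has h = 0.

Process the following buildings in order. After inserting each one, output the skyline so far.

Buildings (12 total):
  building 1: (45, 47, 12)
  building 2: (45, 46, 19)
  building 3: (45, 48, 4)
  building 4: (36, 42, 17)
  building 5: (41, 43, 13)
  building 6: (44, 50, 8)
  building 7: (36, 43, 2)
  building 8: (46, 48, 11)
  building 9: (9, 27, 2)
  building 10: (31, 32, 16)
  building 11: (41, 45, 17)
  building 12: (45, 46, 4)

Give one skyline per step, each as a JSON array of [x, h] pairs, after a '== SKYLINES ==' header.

== SKYLINES ==
[[45,12],[47,0]]
[[45,19],[46,12],[47,0]]
[[45,19],[46,12],[47,4],[48,0]]
[[36,17],[42,0],[45,19],[46,12],[47,4],[48,0]]
[[36,17],[42,13],[43,0],[45,19],[46,12],[47,4],[48,0]]
[[36,17],[42,13],[43,0],[44,8],[45,19],[46,12],[47,8],[50,0]]
[[36,17],[42,13],[43,0],[44,8],[45,19],[46,12],[47,8],[50,0]]
[[36,17],[42,13],[43,0],[44,8],[45,19],[46,12],[47,11],[48,8],[50,0]]
[[9,2],[27,0],[36,17],[42,13],[43,0],[44,8],[45,19],[46,12],[47,11],[48,8],[50,0]]
[[9,2],[27,0],[31,16],[32,0],[36,17],[42,13],[43,0],[44,8],[45,19],[46,12],[47,11],[48,8],[50,0]]
[[9,2],[27,0],[31,16],[32,0],[36,17],[45,19],[46,12],[47,11],[48,8],[50,0]]
[[9,2],[27,0],[31,16],[32,0],[36,17],[45,19],[46,12],[47,11],[48,8],[50,0]]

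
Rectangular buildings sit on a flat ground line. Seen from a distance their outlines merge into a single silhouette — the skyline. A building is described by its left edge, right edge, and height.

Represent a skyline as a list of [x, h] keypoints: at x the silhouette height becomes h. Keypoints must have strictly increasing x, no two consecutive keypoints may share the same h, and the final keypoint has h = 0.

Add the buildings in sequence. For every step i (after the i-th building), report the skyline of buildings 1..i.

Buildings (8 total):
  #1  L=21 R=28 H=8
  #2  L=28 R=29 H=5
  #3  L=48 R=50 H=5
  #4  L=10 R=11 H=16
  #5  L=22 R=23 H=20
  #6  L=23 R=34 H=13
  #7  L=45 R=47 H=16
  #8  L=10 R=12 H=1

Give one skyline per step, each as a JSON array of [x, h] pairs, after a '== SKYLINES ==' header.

== SKYLINES ==
[[21,8],[28,0]]
[[21,8],[28,5],[29,0]]
[[21,8],[28,5],[29,0],[48,5],[50,0]]
[[10,16],[11,0],[21,8],[28,5],[29,0],[48,5],[50,0]]
[[10,16],[11,0],[21,8],[22,20],[23,8],[28,5],[29,0],[48,5],[50,0]]
[[10,16],[11,0],[21,8],[22,20],[23,13],[34,0],[48,5],[50,0]]
[[10,16],[11,0],[21,8],[22,20],[23,13],[34,0],[45,16],[47,0],[48,5],[50,0]]
[[10,16],[11,1],[12,0],[21,8],[22,20],[23,13],[34,0],[45,16],[47,0],[48,5],[50,0]]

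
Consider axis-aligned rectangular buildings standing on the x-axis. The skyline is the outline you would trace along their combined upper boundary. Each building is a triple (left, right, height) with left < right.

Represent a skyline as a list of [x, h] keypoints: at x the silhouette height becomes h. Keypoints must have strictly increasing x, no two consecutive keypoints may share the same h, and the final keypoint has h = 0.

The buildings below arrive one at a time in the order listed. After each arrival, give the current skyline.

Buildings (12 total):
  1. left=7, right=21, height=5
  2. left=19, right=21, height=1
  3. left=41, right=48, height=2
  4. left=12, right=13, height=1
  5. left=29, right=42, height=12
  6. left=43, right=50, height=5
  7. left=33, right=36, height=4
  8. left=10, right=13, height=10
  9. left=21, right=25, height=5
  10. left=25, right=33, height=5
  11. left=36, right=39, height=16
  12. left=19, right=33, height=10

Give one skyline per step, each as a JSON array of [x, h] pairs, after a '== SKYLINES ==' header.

== SKYLINES ==
[[7,5],[21,0]]
[[7,5],[21,0]]
[[7,5],[21,0],[41,2],[48,0]]
[[7,5],[21,0],[41,2],[48,0]]
[[7,5],[21,0],[29,12],[42,2],[48,0]]
[[7,5],[21,0],[29,12],[42,2],[43,5],[50,0]]
[[7,5],[21,0],[29,12],[42,2],[43,5],[50,0]]
[[7,5],[10,10],[13,5],[21,0],[29,12],[42,2],[43,5],[50,0]]
[[7,5],[10,10],[13,5],[25,0],[29,12],[42,2],[43,5],[50,0]]
[[7,5],[10,10],[13,5],[29,12],[42,2],[43,5],[50,0]]
[[7,5],[10,10],[13,5],[29,12],[36,16],[39,12],[42,2],[43,5],[50,0]]
[[7,5],[10,10],[13,5],[19,10],[29,12],[36,16],[39,12],[42,2],[43,5],[50,0]]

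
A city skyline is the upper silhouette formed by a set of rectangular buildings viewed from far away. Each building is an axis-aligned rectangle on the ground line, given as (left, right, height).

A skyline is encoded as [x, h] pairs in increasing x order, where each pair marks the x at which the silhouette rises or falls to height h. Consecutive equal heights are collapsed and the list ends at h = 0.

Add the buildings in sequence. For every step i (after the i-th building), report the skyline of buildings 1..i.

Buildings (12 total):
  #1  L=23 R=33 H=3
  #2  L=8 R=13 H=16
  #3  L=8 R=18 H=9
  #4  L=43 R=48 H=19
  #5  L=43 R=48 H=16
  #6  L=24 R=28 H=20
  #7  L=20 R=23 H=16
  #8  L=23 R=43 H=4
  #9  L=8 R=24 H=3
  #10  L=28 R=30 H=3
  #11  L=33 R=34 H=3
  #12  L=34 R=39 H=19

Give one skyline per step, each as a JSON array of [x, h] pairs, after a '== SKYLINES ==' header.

== SKYLINES ==
[[23,3],[33,0]]
[[8,16],[13,0],[23,3],[33,0]]
[[8,16],[13,9],[18,0],[23,3],[33,0]]
[[8,16],[13,9],[18,0],[23,3],[33,0],[43,19],[48,0]]
[[8,16],[13,9],[18,0],[23,3],[33,0],[43,19],[48,0]]
[[8,16],[13,9],[18,0],[23,3],[24,20],[28,3],[33,0],[43,19],[48,0]]
[[8,16],[13,9],[18,0],[20,16],[23,3],[24,20],[28,3],[33,0],[43,19],[48,0]]
[[8,16],[13,9],[18,0],[20,16],[23,4],[24,20],[28,4],[43,19],[48,0]]
[[8,16],[13,9],[18,3],[20,16],[23,4],[24,20],[28,4],[43,19],[48,0]]
[[8,16],[13,9],[18,3],[20,16],[23,4],[24,20],[28,4],[43,19],[48,0]]
[[8,16],[13,9],[18,3],[20,16],[23,4],[24,20],[28,4],[43,19],[48,0]]
[[8,16],[13,9],[18,3],[20,16],[23,4],[24,20],[28,4],[34,19],[39,4],[43,19],[48,0]]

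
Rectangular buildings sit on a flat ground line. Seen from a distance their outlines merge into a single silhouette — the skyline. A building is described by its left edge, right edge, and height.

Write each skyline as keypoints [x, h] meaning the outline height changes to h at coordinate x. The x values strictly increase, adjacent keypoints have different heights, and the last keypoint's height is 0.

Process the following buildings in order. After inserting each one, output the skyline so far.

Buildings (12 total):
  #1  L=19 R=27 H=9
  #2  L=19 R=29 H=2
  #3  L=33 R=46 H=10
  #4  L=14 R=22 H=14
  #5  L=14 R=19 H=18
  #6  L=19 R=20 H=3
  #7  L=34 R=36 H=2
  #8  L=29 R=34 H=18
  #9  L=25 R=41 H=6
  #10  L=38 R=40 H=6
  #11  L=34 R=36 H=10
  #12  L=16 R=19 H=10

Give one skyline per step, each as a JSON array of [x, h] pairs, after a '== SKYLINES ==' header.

== SKYLINES ==
[[19,9],[27,0]]
[[19,9],[27,2],[29,0]]
[[19,9],[27,2],[29,0],[33,10],[46,0]]
[[14,14],[22,9],[27,2],[29,0],[33,10],[46,0]]
[[14,18],[19,14],[22,9],[27,2],[29,0],[33,10],[46,0]]
[[14,18],[19,14],[22,9],[27,2],[29,0],[33,10],[46,0]]
[[14,18],[19,14],[22,9],[27,2],[29,0],[33,10],[46,0]]
[[14,18],[19,14],[22,9],[27,2],[29,18],[34,10],[46,0]]
[[14,18],[19,14],[22,9],[27,6],[29,18],[34,10],[46,0]]
[[14,18],[19,14],[22,9],[27,6],[29,18],[34,10],[46,0]]
[[14,18],[19,14],[22,9],[27,6],[29,18],[34,10],[46,0]]
[[14,18],[19,14],[22,9],[27,6],[29,18],[34,10],[46,0]]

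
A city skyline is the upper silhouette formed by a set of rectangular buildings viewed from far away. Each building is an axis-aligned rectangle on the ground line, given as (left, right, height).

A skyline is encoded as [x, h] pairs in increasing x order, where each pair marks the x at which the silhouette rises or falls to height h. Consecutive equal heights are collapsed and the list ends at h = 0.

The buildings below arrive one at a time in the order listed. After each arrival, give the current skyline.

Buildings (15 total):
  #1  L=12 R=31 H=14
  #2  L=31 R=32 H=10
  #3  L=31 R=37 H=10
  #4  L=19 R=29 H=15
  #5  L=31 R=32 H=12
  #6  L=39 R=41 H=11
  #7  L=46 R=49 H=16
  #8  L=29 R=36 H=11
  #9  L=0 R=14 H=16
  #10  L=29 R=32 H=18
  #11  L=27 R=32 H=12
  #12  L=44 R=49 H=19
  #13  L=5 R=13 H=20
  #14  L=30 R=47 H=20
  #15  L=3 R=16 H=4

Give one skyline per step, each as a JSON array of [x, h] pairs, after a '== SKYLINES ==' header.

== SKYLINES ==
[[12,14],[31,0]]
[[12,14],[31,10],[32,0]]
[[12,14],[31,10],[37,0]]
[[12,14],[19,15],[29,14],[31,10],[37,0]]
[[12,14],[19,15],[29,14],[31,12],[32,10],[37,0]]
[[12,14],[19,15],[29,14],[31,12],[32,10],[37,0],[39,11],[41,0]]
[[12,14],[19,15],[29,14],[31,12],[32,10],[37,0],[39,11],[41,0],[46,16],[49,0]]
[[12,14],[19,15],[29,14],[31,12],[32,11],[36,10],[37,0],[39,11],[41,0],[46,16],[49,0]]
[[0,16],[14,14],[19,15],[29,14],[31,12],[32,11],[36,10],[37,0],[39,11],[41,0],[46,16],[49,0]]
[[0,16],[14,14],[19,15],[29,18],[32,11],[36,10],[37,0],[39,11],[41,0],[46,16],[49,0]]
[[0,16],[14,14],[19,15],[29,18],[32,11],[36,10],[37,0],[39,11],[41,0],[46,16],[49,0]]
[[0,16],[14,14],[19,15],[29,18],[32,11],[36,10],[37,0],[39,11],[41,0],[44,19],[49,0]]
[[0,16],[5,20],[13,16],[14,14],[19,15],[29,18],[32,11],[36,10],[37,0],[39,11],[41,0],[44,19],[49,0]]
[[0,16],[5,20],[13,16],[14,14],[19,15],[29,18],[30,20],[47,19],[49,0]]
[[0,16],[5,20],[13,16],[14,14],[19,15],[29,18],[30,20],[47,19],[49,0]]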